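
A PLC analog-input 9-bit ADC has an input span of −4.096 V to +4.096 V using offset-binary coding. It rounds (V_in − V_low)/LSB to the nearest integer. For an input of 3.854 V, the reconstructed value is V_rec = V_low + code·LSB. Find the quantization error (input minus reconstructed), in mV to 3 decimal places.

-2.000 mV

LSB = 8.192/2^9 = 16.000 mV.
(3.854 − (−4.096))/0.016 = 496.8750; round gives code 497.
V_rec = (−4.096) + 497·0.016 = 3.856 V.
Error = 3.854 − 3.856 = -0.002 V = -2.000 mV.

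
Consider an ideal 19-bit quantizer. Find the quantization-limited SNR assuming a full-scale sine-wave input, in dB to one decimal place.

SNR ≈ 6.02·N + 1.76 dB = 6.02·19 + 1.76 = 116.14 dB.

116.1 dB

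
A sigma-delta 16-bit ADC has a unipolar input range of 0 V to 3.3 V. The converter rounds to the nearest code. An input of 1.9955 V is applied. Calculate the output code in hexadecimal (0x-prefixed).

Full-scale span = 3.3 V; LSB = 3.3/2^16 = 50.35 µV.
(1.9955 − 0) / 5.0354e-05 = 39629.421 LSBs.
round(39629.421) = 39629.
In hexadecimal (0x-prefixed): 0x9ACD.

code 0x9ACD (decimal 39629)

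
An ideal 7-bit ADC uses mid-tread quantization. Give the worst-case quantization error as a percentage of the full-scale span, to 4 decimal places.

Rounding → worst-case error = ½ LSB = V_FS/2^8, so 100/256 = 0.390625 % of full scale.

0.3906 %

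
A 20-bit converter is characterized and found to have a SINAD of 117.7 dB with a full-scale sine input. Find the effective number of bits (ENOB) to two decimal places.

19.26 bits

ENOB = (SINAD − 1.76) / 6.02 = (117.7 − 1.76)/6.02 = 19.259.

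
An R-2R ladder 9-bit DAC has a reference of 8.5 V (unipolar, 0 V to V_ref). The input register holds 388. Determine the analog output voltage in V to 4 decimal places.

6.4414 V

LSB = 8.5 V / 2^9 = 16.602 mV.
V_out = 0 + 388 × 0.0166016 V = 6.44141 V.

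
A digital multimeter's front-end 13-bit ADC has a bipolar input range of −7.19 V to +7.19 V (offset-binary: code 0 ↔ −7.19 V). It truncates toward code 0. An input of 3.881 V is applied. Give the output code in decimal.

With 8192 levels over 14.38 V, one step is 1.755 mV.
Input sits at 6306.929 steps above V_low.
Floor → code 6306.

code 6306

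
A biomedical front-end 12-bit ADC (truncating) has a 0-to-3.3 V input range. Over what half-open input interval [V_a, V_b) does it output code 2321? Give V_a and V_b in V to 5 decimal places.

LSB = 3.3/2^12 = 0.806 mV.
V_a = V_low + 2321·LSB = 1.86995 V; V_b = V_low + 2322·LSB = 1.87075 V.

[1.86995 V, 1.87075 V)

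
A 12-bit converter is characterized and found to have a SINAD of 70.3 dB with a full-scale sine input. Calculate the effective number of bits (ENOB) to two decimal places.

ENOB = (SINAD − 1.76) / 6.02 = (70.3 − 1.76)/6.02 = 11.385.

11.39 bits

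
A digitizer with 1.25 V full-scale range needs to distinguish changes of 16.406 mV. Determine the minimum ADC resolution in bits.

7 bits

Number of steps required ≥ 1.25 V / 16.406 mV = 76.19.
Need 2^N ≥ 76.19; 2^6 = 64, 2^7 = 128.
Minimum N = 7.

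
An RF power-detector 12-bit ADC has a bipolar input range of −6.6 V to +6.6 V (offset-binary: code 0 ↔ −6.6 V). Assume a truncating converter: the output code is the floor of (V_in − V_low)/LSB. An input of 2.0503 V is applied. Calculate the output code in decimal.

Full-scale span = 13.2 V; LSB = 13.2/2^12 = 3.223 mV.
(2.0503 − (−6.6)) / 0.00322266 = 2684.214 LSBs.
Floor → code 2684.

code 2684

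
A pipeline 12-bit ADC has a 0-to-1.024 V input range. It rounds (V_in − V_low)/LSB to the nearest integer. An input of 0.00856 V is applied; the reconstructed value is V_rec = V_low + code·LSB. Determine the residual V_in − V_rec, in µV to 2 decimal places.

60.00 µV

One LSB is 1.024 V / 4096 = 250.00 µV.
(V_in − V_low)/LSB = (0.00856 − 0)/0.00025 = 34.2400 → code 34 (round).
Code 34 maps back to 0 + 34×0.00025 V = 0.0085 V.
Difference: 6e-05 V → 60.00 µV.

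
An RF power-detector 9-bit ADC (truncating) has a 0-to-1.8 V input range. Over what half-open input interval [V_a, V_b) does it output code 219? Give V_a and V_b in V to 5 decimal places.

LSB = 1.8/2^9 = 3.516 mV.
V_a = V_low + 219·LSB = 0.769922 V; V_b = V_low + 220·LSB = 0.773438 V.

[0.76992 V, 0.77344 V)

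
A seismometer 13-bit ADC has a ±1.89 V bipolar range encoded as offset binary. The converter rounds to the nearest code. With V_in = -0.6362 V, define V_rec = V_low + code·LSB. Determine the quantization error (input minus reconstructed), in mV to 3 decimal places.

0.106 mV

One LSB is 3.78 V / 8192 = 461.43 µV.
Scaled input = 2717.2301 LSBs, so code = 2717.
Code 2717 maps back to (−1.89) + 2717×0.000461426 V = -0.63630615 V.
Difference: 0.000106152 V → 0.106 mV.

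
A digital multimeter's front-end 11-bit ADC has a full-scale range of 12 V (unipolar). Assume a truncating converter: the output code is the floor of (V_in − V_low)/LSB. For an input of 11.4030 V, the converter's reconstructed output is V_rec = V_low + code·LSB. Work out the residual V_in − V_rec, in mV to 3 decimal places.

One LSB is 12 V / 2048 = 5.859 mV.
(V_in − V_low)/LSB = (11.4030 − 0)/0.00585938 = 1946.1120 → code 1946 (floor).
V_rec = 0 + 1946·0.00585938 = 11.402344 V.
Difference: 0.00065625 V → 0.656 mV.

0.656 mV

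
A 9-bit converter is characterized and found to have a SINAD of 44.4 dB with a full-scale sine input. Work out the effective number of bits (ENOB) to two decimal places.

ENOB = (SINAD − 1.76) / 6.02 = (44.4 − 1.76)/6.02 = 7.083.

7.08 bits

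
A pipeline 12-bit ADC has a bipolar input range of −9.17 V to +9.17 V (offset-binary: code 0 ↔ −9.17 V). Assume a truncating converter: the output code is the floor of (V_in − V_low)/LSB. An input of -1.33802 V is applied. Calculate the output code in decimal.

code 1749

Full-scale span = 18.34 V; LSB = 18.34/2^12 = 4.478 mV.
(V_in − V_low)/LSB = (-1.33802 − (−9.17)) / 0.00447754 = 1749.171.
Floor → code 1749.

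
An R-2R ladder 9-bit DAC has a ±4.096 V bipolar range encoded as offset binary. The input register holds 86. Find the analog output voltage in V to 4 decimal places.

LSB = 8.192 V / 2^9 = 16.000 mV.
V_out = (−4.096) + 86 × 0.016 V = -2.72 V.

-2.7200 V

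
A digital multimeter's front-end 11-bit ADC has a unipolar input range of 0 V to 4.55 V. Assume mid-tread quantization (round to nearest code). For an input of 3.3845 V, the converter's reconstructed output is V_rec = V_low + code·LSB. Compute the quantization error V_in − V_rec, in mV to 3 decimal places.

LSB = 4.55/2^11 = 2.222 mV.
(3.3845 − 0)/0.00222168 = 1523.3969; round gives code 1523.
Code 1523 maps back to 0 + 1523×0.00222168 V = 3.3836182 V.
Error = 3.3845 − 3.3836182 = 0.000881836 V = 0.882 mV.

0.882 mV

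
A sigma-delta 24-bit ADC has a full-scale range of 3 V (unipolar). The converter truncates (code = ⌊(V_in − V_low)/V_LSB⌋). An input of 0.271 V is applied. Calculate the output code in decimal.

code 1515541

Full-scale span = 3 V; LSB = 3/2^24 = 0.18 µV.
(0.271 − 0) / 1.78814e-07 = 1515541.845 LSBs.
⌊·⌋(1515541.845) = 1515541.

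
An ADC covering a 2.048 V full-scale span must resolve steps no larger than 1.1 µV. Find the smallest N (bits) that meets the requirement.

Number of steps required ≥ 2.048 V / 1.1 µV = 1861818.18.
Need 2^N ≥ 1861818.18; 2^20 = 1048576, 2^21 = 2097152.
Minimum N = 21.

21 bits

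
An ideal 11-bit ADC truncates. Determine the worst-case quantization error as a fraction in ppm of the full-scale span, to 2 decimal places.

Truncating → worst-case error = 1 LSB = V_FS/2^11, so 1e+06/2048 = 488.281 ppm of full scale.

488.28 ppm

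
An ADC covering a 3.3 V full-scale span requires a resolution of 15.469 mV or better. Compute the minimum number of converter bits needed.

8 bits

Number of steps required ≥ 3.3 V / 15.469 mV = 213.33.
Need 2^N ≥ 213.33; 2^7 = 128, 2^8 = 256.
Minimum N = 8.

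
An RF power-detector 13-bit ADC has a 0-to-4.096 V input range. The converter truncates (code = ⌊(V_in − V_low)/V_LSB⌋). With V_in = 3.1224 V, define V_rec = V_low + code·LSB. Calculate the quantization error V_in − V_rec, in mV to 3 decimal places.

Step size: 4.096 V ÷ 2^13 = 0.500 mV.
(V_in − V_low)/LSB = (3.1224 − 0)/0.0005 = 6244.8000 → code 6244 (floor).
Code 6244 maps back to 0 + 6244×0.0005 V = 3.122 V.
Difference: 0.0004 V → 0.400 mV.

0.400 mV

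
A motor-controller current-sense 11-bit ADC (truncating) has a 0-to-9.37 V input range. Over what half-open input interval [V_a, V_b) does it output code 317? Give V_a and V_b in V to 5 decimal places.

[1.45034 V, 1.45491 V)

LSB = 9.37/2^11 = 4.575 mV.
V_a = V_low + 317·LSB = 1.45034 V; V_b = V_low + 318·LSB = 1.45491 V.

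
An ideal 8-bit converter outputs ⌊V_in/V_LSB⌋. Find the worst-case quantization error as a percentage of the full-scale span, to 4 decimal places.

Truncating → worst-case error = 1 LSB = V_FS/2^8, so 100/256 = 0.390625 % of full scale.

0.3906 %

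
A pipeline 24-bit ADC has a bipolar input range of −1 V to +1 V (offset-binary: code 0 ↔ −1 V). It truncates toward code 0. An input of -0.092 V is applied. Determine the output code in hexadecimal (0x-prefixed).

With 16777216 levels over 2 V, one step is 0.12 µV.
Input sits at 7616856.064 steps above V_low.
Floor → code 7616856.
In hexadecimal (0x-prefixed): 0x743958.

code 0x743958 (decimal 7616856)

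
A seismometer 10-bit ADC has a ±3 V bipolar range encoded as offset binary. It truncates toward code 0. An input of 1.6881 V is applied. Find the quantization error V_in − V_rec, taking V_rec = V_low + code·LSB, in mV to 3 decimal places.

0.600 mV

LSB = 6/2^10 = 5.859 mV.
(V_in − V_low)/LSB = (1.6881 − (−3))/0.00585938 = 800.1024 → code 800 (floor).
Reconstructed: 1.6875 V.
V_in − V_rec = 0.0006 V = 0.600 mV.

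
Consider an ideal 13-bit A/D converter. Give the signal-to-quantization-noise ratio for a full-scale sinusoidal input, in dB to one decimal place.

80.0 dB

SNR ≈ 6.02·N + 1.76 dB = 6.02·13 + 1.76 = 80.02 dB.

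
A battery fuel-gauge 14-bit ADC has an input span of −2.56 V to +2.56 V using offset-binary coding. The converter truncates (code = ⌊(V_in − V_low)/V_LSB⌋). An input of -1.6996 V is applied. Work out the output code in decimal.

code 2753

LSB = 5.12 V / 16384 = 312.50 µV.
(V_in − V_low)/LSB = (-1.6996 − (−2.56)) / 0.0003125 = 2753.280.
⌊·⌋(2753.280) = 2753.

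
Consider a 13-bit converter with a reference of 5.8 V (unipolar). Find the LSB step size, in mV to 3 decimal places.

Full-scale span = 5.8 V.
LSB = 5.8 / 2^13 = 5.8 / 8192 = 0.000708008 V = 0.708 mV.

0.708 mV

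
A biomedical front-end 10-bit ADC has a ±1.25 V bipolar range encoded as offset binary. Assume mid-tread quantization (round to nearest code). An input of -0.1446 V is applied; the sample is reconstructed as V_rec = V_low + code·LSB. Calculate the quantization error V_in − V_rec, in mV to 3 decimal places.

LSB = 2.5/2^10 = 2.441 mV.
(-0.1446 − (−1.25))/0.00244141 = 452.7718; round gives code 453.
V_rec = (−1.25) + 453·0.00244141 = -0.14404297 V.
Difference: -0.000557031 V → -0.557 mV.

-0.557 mV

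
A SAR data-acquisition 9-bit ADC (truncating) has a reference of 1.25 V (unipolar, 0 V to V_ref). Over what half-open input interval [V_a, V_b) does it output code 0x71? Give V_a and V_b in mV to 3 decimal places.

[275.879 mV, 278.320 mV)

LSB = 1.25/2^9 = 2.441 mV.
Code 0x71 = 113 decimal.
V_a = V_low + 113·LSB = 0.275879 V; V_b = V_low + 114·LSB = 0.27832 V.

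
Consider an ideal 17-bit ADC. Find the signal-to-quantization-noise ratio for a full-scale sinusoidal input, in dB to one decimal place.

SNR ≈ 6.02·N + 1.76 dB = 6.02·17 + 1.76 = 104.10 dB.

104.1 dB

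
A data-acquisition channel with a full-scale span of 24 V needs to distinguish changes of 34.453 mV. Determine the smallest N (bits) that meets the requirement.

10 bits

Number of steps required ≥ 24 V / 34.453 mV = 696.60.
Need 2^N ≥ 696.60; 2^9 = 512, 2^10 = 1024.
Minimum N = 10.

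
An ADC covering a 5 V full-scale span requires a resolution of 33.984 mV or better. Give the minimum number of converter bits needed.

8 bits

Number of steps required ≥ 5 V / 33.984 mV = 147.13.
Need 2^N ≥ 147.13; 2^7 = 128, 2^8 = 256.
Minimum N = 8.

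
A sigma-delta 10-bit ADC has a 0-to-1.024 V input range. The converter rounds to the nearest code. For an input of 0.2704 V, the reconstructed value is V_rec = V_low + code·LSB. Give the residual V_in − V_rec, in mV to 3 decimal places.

0.400 mV

One LSB is 1.024 V / 1024 = 1.000 mV.
Scaled input = 270.4000 LSBs, so code = 270.
V_rec = 0 + 270·0.001 = 0.27 V.
Error = 0.2704 − 0.27 = 0.0004 V = 0.400 mV.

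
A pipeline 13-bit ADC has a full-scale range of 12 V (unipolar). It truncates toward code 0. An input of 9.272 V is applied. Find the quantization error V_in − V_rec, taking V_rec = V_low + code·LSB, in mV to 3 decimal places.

One LSB is 12 V / 8192 = 1.465 mV.
(9.272 − 0)/0.00146484 = 6329.6853; ⌊·⌋ gives code 6329.
V_rec = 0 + 6329·0.00146484 = 9.2709961 V.
Difference: 0.00100391 V → 1.004 mV.

1.004 mV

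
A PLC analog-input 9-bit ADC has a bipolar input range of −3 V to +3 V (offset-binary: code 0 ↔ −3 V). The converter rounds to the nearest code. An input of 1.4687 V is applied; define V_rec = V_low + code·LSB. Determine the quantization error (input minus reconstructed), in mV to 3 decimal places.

LSB = 6/2^9 = 11.719 mV.
(V_in − V_low)/LSB = (1.4687 − (−3))/0.0117188 = 381.3291 → code 381 (round).
Reconstructed: 1.4648438 V.
Error = 1.4687 − 1.4648438 = 0.00385625 V = 3.856 mV.

3.856 mV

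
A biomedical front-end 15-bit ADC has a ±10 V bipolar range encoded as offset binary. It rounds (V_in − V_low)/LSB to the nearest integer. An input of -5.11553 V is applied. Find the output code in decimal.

code 8003

Full-scale span = 20 V; LSB = 20/2^15 = 0.610 mV.
(-5.11553 − (−10)) / 0.000610352 = 8002.716 LSBs.
Round → code 8003.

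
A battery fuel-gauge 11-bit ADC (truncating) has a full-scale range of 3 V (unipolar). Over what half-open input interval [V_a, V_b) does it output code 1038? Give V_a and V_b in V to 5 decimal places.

[1.52051 V, 1.52197 V)

LSB = 3/2^11 = 1.465 mV.
V_a = V_low + 1038·LSB = 1.52051 V; V_b = V_low + 1039·LSB = 1.52197 V.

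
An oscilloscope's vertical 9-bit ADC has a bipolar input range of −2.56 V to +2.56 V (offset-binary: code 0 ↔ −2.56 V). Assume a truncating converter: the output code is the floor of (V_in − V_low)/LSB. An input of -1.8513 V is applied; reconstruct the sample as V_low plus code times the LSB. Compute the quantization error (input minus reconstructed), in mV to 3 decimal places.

8.700 mV

LSB = 5.12/2^9 = 10.000 mV.
Scaled input = 70.8700 LSBs, so code = 70.
Reconstructed: -1.86 V.
Error = -1.8513 − (−1.86) = 0.0087 V = 8.700 mV.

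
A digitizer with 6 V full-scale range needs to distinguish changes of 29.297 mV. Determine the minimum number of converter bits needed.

8 bits

Number of steps required ≥ 6 V / 29.297 mV = 204.80.
Need 2^N ≥ 204.80; 2^7 = 128, 2^8 = 256.
Minimum N = 8.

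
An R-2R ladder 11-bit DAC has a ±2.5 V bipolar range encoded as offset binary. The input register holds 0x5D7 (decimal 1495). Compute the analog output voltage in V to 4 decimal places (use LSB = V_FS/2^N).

1.1499 V

LSB = 5 V / 2^11 = 2.441 mV.
Code 0x5D7 = 1495 decimal.
V_out = (−2.5) + 1495 × 0.00244141 V = 1.1499 V.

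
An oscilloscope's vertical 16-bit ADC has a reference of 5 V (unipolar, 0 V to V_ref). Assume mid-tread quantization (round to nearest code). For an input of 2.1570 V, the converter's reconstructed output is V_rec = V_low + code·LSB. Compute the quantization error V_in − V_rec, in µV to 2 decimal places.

17.58 µV

Step size: 5 V ÷ 2^16 = 76.29 µV.
(V_in − V_low)/LSB = (2.1570 − 0)/7.62939e-05 = 28272.2304 → code 28272 (round).
Code 28272 maps back to 0 + 28272×7.62939e-05 V = 2.1569824 V.
V_in − V_rec = 1.75781e-05 V = 17.58 µV.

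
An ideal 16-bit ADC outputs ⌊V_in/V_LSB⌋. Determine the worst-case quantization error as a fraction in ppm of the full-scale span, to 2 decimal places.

15.26 ppm

Truncating → worst-case error = 1 LSB = V_FS/2^16, so 1e+06/65536 = 15.2588 ppm of full scale.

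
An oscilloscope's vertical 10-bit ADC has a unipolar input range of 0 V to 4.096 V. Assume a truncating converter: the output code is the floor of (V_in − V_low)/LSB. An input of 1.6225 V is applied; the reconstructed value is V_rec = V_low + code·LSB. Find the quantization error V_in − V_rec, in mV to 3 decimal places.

One LSB is 4.096 V / 1024 = 4.000 mV.
(1.6225 − 0)/0.004 = 405.6250; ⌊·⌋ gives code 405.
Code 405 maps back to 0 + 405×0.004 V = 1.62 V.
V_in − V_rec = 0.0025 V = 2.500 mV.

2.500 mV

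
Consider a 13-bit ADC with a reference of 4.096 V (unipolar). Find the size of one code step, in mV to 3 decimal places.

Full-scale span = 4.096 V.
LSB = 4.096 / 2^13 = 4.096 / 8192 = 0.0005 V = 0.500 mV.

0.500 mV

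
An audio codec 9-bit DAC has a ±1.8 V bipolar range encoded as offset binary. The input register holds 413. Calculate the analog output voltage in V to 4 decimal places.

1.1039 V

LSB = 3.6 V / 2^9 = 7.031 mV.
V_out = (−1.8) + 413 × 0.00703125 V = 1.10391 V.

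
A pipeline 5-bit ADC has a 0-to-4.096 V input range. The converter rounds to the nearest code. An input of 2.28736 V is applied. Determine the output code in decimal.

code 18

LSB = 4.096 V / 32 = 128.000 mV.
(V_in − V_low)/LSB = (2.28736 − 0) / 0.128 = 17.870.
So the output code is 18.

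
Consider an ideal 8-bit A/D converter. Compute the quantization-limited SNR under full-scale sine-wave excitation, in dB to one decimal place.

49.9 dB

SNR ≈ 6.02·N + 1.76 dB = 6.02·8 + 1.76 = 49.92 dB.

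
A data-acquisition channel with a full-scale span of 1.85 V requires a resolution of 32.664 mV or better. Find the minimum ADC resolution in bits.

Number of steps required ≥ 1.85 V / 32.664 mV = 56.64.
Need 2^N ≥ 56.64; 2^5 = 32, 2^6 = 64.
Minimum N = 6.

6 bits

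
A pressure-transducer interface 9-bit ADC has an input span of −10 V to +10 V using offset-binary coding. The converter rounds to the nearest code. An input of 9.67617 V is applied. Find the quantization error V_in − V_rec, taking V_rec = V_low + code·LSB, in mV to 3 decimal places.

-11.330 mV

LSB = 20/2^9 = 39.062 mV.
(9.67617 − (−10))/0.0390625 = 503.7100; round gives code 504.
Code 504 maps back to (−10) + 504×0.0390625 V = 9.6875 V.
Error = 9.67617 − 9.6875 = -0.01133 V = -11.330 mV.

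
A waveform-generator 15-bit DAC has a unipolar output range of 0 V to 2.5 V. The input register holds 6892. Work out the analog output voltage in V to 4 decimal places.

LSB = 2.5 V / 2^15 = 76.29 µV.
V_out = 0 + 6892 × 7.62939e-05 V = 0.525818 V.

0.5258 V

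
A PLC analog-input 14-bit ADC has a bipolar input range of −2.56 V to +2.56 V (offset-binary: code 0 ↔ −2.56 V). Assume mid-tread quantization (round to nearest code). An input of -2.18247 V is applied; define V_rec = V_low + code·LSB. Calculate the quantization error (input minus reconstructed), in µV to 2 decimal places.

LSB = 5.12/2^14 = 312.50 µV.
(V_in − V_low)/LSB = (-2.18247 − (−2.56))/0.0003125 = 1208.0960 → code 1208 (round).
Code 1208 maps back to (−2.56) + 1208×0.0003125 V = -2.1825 V.
Difference: 3e-05 V → 30.00 µV.

30.00 µV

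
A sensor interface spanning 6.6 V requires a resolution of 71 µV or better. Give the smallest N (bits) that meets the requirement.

Number of steps required ≥ 6.6 V / 71 µV = 92957.75.
Need 2^N ≥ 92957.75; 2^16 = 65536, 2^17 = 131072.
Minimum N = 17.

17 bits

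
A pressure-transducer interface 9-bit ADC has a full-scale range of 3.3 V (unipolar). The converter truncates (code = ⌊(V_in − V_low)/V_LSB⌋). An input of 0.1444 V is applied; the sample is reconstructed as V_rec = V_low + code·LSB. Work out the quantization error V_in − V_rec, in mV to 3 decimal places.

2.603 mV

One LSB is 3.3 V / 512 = 6.445 mV.
(V_in − V_low)/LSB = (0.1444 − 0)/0.00644531 = 22.4039 → code 22 (floor).
Reconstructed: 0.14179687 V.
Error = 0.1444 − 0.14179687 = 0.00260312 V = 2.603 mV.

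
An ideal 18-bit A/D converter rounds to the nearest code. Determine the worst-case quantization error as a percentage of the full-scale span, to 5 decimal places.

0.00019 %

Rounding → worst-case error = ½ LSB = V_FS/2^19, so 100/524288 = 0.000190735 % of full scale.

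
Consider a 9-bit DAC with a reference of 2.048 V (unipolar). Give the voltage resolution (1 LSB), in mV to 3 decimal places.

4.000 mV

Full-scale span = 2.048 V.
LSB = 2.048 / 2^9 = 2.048 / 512 = 0.004 V = 4.000 mV.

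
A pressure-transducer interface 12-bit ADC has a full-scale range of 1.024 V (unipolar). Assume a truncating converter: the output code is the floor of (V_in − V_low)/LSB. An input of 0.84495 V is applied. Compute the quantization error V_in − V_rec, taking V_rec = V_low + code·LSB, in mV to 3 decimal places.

0.200 mV

LSB = 1.024/2^12 = 250.00 µV.
(0.84495 − 0)/0.00025 = 3379.8000; ⌊·⌋ gives code 3379.
Code 3379 maps back to 0 + 3379×0.00025 V = 0.84475 V.
Difference: 0.0002 V → 0.200 mV.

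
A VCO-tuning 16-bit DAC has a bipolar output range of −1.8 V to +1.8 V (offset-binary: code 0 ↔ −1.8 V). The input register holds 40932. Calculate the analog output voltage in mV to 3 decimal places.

448.462 mV

LSB = 3.6 V / 2^16 = 54.93 µV.
V_out = (−1.8) + 40932 × 5.49316e-05 V = 0.448462 V.
= 448.462 mV.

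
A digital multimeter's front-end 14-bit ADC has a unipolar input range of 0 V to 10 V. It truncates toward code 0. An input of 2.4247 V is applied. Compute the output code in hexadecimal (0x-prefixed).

LSB = 10 V / 16384 = 0.610 mV.
(V_in − V_low)/LSB = (2.4247 − 0) / 0.000610352 = 3972.628.
⌊·⌋(3972.628) = 3972.
In hexadecimal (0x-prefixed): 0xF84.

code 0xF84 (decimal 3972)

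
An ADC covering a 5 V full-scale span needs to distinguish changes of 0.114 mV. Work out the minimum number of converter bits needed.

Number of steps required ≥ 5 V / 0.114 mV = 43859.65.
Need 2^N ≥ 43859.65; 2^15 = 32768, 2^16 = 65536.
Minimum N = 16.

16 bits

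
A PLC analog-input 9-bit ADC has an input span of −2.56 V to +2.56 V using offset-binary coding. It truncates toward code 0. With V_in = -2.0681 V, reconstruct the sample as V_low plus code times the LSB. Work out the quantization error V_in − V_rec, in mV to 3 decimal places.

Step size: 5.12 V ÷ 2^9 = 10.000 mV.
(-2.0681 − (−2.56))/0.01 = 49.1900; ⌊·⌋ gives code 49.
Reconstructed: -2.07 V.
Error = -2.0681 − (−2.07) = 0.0019 V = 1.900 mV.

1.900 mV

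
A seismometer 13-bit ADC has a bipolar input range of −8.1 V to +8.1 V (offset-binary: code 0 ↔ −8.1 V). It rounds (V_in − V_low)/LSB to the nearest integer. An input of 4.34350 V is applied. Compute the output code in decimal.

code 6292

Full-scale span = 16.2 V; LSB = 16.2/2^13 = 1.978 mV.
(4.34350 − (−8.1)) / 0.00197754 = 6292.417 LSBs.
round(6292.417) = 6292.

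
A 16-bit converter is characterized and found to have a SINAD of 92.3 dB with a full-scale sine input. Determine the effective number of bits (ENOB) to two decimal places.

ENOB = (SINAD − 1.76) / 6.02 = (92.3 − 1.76)/6.02 = 15.040.

15.04 bits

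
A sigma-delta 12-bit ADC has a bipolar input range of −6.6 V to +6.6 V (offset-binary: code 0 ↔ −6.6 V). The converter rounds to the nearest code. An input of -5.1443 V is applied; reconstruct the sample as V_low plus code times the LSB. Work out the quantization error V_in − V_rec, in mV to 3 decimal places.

-0.941 mV

Step size: 13.2 V ÷ 2^12 = 3.223 mV.
Scaled input = 451.7081 LSBs, so code = 452.
V_rec = (−6.6) + 452·0.00322266 = -5.1433594 V.
Error = -5.1443 − (−5.1433594) = -0.000940625 V = -0.941 mV.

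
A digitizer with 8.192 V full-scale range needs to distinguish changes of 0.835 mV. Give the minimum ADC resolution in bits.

14 bits

Number of steps required ≥ 8.192 V / 0.835 mV = 9810.78.
Need 2^N ≥ 9810.78; 2^13 = 8192, 2^14 = 16384.
Minimum N = 14.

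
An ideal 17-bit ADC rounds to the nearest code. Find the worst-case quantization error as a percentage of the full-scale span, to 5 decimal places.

Rounding → worst-case error = ½ LSB = V_FS/2^18, so 100/262144 = 0.00038147 % of full scale.

0.00038 %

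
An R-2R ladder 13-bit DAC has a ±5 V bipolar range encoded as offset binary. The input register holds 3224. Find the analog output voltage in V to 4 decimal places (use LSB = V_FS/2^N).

-1.0645 V

LSB = 10 V / 2^13 = 1.221 mV.
V_out = (−5) + 3224 × 0.0012207 V = -1.06445 V.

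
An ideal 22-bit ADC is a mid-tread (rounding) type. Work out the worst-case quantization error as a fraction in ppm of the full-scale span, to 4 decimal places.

0.1192 ppm

Rounding → worst-case error = ½ LSB = V_FS/2^23, so 1e+06/8388608 = 0.119209 ppm of full scale.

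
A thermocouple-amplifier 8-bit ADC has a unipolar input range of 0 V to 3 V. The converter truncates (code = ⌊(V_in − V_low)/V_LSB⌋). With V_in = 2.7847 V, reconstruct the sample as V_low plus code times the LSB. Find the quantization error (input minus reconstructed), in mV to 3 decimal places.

7.356 mV

Step size: 3 V ÷ 2^8 = 11.719 mV.
Scaled input = 237.6277 LSBs, so code = 237.
Reconstructed: 2.7773438 V.
Difference: 0.00735625 V → 7.356 mV.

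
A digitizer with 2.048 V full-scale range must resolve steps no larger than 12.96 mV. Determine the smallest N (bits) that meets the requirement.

8 bits

Number of steps required ≥ 2.048 V / 12.96 mV = 158.02.
Need 2^N ≥ 158.02; 2^7 = 128, 2^8 = 256.
Minimum N = 8.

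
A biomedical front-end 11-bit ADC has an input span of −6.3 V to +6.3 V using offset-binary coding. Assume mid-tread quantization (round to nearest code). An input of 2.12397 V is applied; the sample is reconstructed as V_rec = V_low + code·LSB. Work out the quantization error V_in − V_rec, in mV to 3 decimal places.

1.411 mV

One LSB is 12.6 V / 2048 = 6.152 mV.
Scaled input = 1369.2294 LSBs, so code = 1369.
Reconstructed: 2.1225586 V.
V_in − V_rec = 0.00141141 V = 1.411 mV.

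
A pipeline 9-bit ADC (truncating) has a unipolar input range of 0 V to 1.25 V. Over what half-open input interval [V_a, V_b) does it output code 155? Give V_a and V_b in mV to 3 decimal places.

[378.418 mV, 380.859 mV)

LSB = 1.25/2^9 = 2.441 mV.
V_a = V_low + 155·LSB = 0.378418 V; V_b = V_low + 156·LSB = 0.380859 V.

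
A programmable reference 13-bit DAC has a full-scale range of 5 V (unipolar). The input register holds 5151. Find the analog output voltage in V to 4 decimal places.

LSB = 5 V / 2^13 = 0.610 mV.
V_out = 0 + 5151 × 0.000610352 V = 3.14392 V.

3.1439 V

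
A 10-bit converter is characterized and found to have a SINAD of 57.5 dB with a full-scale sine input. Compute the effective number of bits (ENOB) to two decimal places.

ENOB = (SINAD − 1.76) / 6.02 = (57.5 − 1.76)/6.02 = 9.259.

9.26 bits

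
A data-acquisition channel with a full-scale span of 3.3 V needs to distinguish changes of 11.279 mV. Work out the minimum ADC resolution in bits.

Number of steps required ≥ 3.3 V / 11.279 mV = 292.58.
Need 2^N ≥ 292.58; 2^8 = 256, 2^9 = 512.
Minimum N = 9.

9 bits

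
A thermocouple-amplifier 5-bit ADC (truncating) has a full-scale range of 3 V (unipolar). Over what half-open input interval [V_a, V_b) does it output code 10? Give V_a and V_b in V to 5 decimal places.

[0.93750 V, 1.03125 V)

LSB = 3/2^5 = 93.750 mV.
V_a = V_low + 10·LSB = 0.9375 V; V_b = V_low + 11·LSB = 1.03125 V.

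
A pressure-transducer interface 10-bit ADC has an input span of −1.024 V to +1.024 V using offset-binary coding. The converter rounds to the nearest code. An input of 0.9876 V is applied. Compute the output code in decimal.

code 1006

LSB = 2.048 V / 1024 = 2.000 mV.
(V_in − V_low)/LSB = (0.9876 − (−1.024)) / 0.002 = 1005.800.
Round → code 1006.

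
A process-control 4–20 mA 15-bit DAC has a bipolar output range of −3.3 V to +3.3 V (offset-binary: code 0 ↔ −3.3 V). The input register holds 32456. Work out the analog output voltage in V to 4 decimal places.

3.2372 V

LSB = 6.6 V / 2^15 = 201.42 µV.
V_out = (−3.3) + 32456 × 0.000201416 V = 3.23716 V.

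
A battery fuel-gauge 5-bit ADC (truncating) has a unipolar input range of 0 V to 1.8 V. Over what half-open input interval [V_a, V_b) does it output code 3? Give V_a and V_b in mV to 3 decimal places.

LSB = 1.8/2^5 = 56.250 mV.
V_a = V_low + 3·LSB = 0.16875 V; V_b = V_low + 4·LSB = 0.225 V.

[168.750 mV, 225.000 mV)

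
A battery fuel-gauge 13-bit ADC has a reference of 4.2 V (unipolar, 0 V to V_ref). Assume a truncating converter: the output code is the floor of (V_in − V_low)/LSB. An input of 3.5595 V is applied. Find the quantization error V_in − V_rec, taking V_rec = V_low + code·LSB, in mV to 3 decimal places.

One LSB is 4.2 V / 8192 = 0.513 mV.
(3.5595 − 0)/0.000512695 = 6942.7200; ⌊·⌋ gives code 6942.
V_rec = 0 + 6942·0.000512695 = 3.5591309 V.
Error = 3.5595 − 3.5591309 = 0.000369141 V = 0.369 mV.

0.369 mV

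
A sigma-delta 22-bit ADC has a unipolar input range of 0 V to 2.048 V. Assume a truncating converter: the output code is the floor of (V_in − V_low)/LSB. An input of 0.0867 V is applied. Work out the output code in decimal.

With 4194304 levels over 2.048 V, one step is 0.49 µV.
(V_in − V_low)/LSB = (0.0867 − 0) / 4.88281e-07 = 177561.600.
So the output code is 177561.

code 177561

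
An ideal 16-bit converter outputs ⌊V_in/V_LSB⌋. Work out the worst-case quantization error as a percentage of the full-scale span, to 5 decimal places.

Truncating → worst-case error = 1 LSB = V_FS/2^16, so 100/65536 = 0.00152588 % of full scale.

0.00153 %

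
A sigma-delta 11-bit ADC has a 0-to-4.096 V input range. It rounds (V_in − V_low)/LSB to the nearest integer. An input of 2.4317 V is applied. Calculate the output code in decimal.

With 2048 levels over 4.096 V, one step is 2.000 mV.
(V_in − V_low)/LSB = (2.4317 − 0) / 0.002 = 1215.850.
Round → code 1216.

code 1216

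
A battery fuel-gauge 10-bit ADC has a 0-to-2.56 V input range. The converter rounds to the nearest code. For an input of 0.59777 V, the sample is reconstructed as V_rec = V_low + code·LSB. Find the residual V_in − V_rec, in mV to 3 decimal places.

0.270 mV

One LSB is 2.56 V / 1024 = 2.500 mV.
(0.59777 − 0)/0.0025 = 239.1080; round gives code 239.
Reconstructed: 0.5975 V.
Error = 0.59777 − 0.5975 = 0.00027 V = 0.270 mV.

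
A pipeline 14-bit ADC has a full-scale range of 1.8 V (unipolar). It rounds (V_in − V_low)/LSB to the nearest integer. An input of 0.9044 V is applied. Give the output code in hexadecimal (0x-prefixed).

code 0x2028 (decimal 8232)

Full-scale span = 1.8 V; LSB = 1.8/2^14 = 109.86 µV.
(0.9044 − 0) / 0.000109863 = 8232.050 LSBs.
So the output code is 8232.
In hexadecimal (0x-prefixed): 0x2028.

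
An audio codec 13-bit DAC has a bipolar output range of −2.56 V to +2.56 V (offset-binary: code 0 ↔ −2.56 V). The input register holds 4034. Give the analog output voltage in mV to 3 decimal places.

LSB = 5.12 V / 2^13 = 0.625 mV.
V_out = (−2.56) + 4034 × 0.000625 V = -0.03875 V.
= -38.750 mV.

-38.750 mV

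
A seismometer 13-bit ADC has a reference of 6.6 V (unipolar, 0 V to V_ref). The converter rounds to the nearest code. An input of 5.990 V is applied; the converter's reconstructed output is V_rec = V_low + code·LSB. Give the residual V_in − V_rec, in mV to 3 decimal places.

One LSB is 6.6 V / 8192 = 0.806 mV.
Scaled input = 7434.8606 LSBs, so code = 7435.
Code 7435 maps back to 0 + 7435×0.000805664 V = 5.9901123 V.
V_in − V_rec = -0.000112305 V = -0.112 mV.

-0.112 mV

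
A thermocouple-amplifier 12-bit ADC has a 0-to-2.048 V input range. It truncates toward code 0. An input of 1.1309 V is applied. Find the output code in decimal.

With 4096 levels over 2.048 V, one step is 0.500 mV.
(V_in − V_low)/LSB = (1.1309 − 0) / 0.0005 = 2261.800.
So the output code is 2261.

code 2261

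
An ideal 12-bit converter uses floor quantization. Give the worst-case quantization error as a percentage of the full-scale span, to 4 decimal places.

0.0244 %

Truncating → worst-case error = 1 LSB = V_FS/2^12, so 100/4096 = 0.0244141 % of full scale.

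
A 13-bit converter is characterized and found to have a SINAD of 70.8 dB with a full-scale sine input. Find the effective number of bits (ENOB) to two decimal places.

11.47 bits

ENOB = (SINAD − 1.76) / 6.02 = (70.8 − 1.76)/6.02 = 11.468.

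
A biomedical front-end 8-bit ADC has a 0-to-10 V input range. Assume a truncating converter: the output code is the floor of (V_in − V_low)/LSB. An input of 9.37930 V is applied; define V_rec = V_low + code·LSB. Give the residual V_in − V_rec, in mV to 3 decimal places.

4.300 mV

One LSB is 10 V / 256 = 39.062 mV.
(9.37930 − 0)/0.0390625 = 240.1101; ⌊·⌋ gives code 240.
V_rec = 0 + 240·0.0390625 = 9.375 V.
Difference: 0.0043 V → 4.300 mV.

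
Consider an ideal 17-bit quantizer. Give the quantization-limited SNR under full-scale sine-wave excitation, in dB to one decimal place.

SNR ≈ 6.02·N + 1.76 dB = 6.02·17 + 1.76 = 104.10 dB.

104.1 dB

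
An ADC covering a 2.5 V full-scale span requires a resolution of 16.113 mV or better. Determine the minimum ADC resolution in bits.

8 bits

Number of steps required ≥ 2.5 V / 16.113 mV = 155.15.
Need 2^N ≥ 155.15; 2^7 = 128, 2^8 = 256.
Minimum N = 8.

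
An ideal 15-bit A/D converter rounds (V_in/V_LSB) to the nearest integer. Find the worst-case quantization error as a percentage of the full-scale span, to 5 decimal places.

0.00153 %

Rounding → worst-case error = ½ LSB = V_FS/2^16, so 100/65536 = 0.00152588 % of full scale.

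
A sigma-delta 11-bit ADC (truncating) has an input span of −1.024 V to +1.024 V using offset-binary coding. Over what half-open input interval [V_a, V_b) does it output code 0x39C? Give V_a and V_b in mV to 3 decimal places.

LSB = 2.048/2^11 = 1.000 mV.
Code 0x39C = 924 decimal.
V_a = V_low + 924·LSB = -0.1 V; V_b = V_low + 925·LSB = -0.099 V.

[-100.000 mV, -99.000 mV)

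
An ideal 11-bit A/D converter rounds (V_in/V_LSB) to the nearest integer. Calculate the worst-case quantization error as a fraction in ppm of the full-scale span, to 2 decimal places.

244.14 ppm

Rounding → worst-case error = ½ LSB = V_FS/2^12, so 1e+06/4096 = 244.141 ppm of full scale.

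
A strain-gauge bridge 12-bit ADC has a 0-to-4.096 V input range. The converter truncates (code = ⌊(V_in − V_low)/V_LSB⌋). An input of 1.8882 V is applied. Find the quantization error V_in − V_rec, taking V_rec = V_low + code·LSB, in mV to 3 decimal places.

Step size: 4.096 V ÷ 2^12 = 1.000 mV.
Scaled input = 1888.2000 LSBs, so code = 1888.
Code 1888 maps back to 0 + 1888×0.001 V = 1.888 V.
Difference: 0.0002 V → 0.200 mV.

0.200 mV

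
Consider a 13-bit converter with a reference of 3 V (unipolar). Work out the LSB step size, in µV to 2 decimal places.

366.21 µV

Full-scale span = 3 V.
LSB = 3 / 2^13 = 3 / 8192 = 0.000366211 V = 366.21 µV.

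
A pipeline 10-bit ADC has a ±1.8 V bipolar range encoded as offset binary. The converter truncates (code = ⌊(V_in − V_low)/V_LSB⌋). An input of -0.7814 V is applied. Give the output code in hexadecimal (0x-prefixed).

code 0x121 (decimal 289)

LSB = 3.6 V / 1024 = 3.516 mV.
(V_in − V_low)/LSB = (-0.7814 − (−1.8)) / 0.00351563 = 289.735.
Floor → code 289.
In hexadecimal (0x-prefixed): 0x121.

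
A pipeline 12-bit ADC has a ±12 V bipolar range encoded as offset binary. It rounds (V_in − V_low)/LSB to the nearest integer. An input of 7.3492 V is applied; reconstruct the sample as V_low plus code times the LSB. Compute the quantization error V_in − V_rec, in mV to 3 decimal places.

1.544 mV

Step size: 24 V ÷ 2^12 = 5.859 mV.
(7.3492 − (−12))/0.00585938 = 3302.2635; round gives code 3302.
Reconstructed: 7.3476562 V.
Difference: 0.00154375 V → 1.544 mV.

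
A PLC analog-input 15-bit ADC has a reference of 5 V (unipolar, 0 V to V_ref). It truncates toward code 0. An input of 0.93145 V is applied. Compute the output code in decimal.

code 6104

With 32768 levels over 5 V, one step is 152.59 µV.
(0.93145 − 0) / 0.000152588 = 6104.351 LSBs.
So the output code is 6104.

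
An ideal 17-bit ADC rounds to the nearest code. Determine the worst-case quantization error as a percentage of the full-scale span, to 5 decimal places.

Rounding → worst-case error = ½ LSB = V_FS/2^18, so 100/262144 = 0.00038147 % of full scale.

0.00038 %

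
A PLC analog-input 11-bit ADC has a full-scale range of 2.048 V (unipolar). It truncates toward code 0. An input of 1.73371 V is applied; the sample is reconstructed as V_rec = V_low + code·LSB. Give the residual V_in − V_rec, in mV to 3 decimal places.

0.710 mV

One LSB is 2.048 V / 2048 = 1.000 mV.
(1.73371 − 0)/0.001 = 1733.7100; ⌊·⌋ gives code 1733.
V_rec = 0 + 1733·0.001 = 1.733 V.
Error = 1.73371 − 1.733 = 0.00071 V = 0.710 mV.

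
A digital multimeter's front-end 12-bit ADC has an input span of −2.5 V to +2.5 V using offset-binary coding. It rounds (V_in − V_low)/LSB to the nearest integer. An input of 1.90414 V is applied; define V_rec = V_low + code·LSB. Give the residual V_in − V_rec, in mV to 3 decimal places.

-0.157 mV

One LSB is 5 V / 4096 = 1.221 mV.
(V_in − V_low)/LSB = (1.90414 − (−2.5))/0.0012207 = 3607.8715 → code 3608 (round).
Code 3608 maps back to (−2.5) + 3608×0.0012207 V = 1.9042969 V.
Difference: -0.000156875 V → -0.157 mV.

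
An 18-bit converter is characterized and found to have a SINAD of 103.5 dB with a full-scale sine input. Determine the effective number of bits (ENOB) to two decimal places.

16.90 bits

ENOB = (SINAD − 1.76) / 6.02 = (103.5 − 1.76)/6.02 = 16.900.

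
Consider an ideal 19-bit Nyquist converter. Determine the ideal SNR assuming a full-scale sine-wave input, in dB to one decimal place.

SNR ≈ 6.02·N + 1.76 dB = 6.02·19 + 1.76 = 116.14 dB.

116.1 dB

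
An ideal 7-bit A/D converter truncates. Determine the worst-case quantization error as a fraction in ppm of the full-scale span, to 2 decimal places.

7812.50 ppm

Truncating → worst-case error = 1 LSB = V_FS/2^7, so 1e+06/128 = 7812.5 ppm of full scale.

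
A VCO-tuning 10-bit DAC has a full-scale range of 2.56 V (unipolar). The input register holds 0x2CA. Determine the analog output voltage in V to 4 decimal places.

1.7850 V

LSB = 2.56 V / 2^10 = 2.500 mV.
Code 0x2CA = 714 decimal.
V_out = 0 + 714 × 0.0025 V = 1.785 V.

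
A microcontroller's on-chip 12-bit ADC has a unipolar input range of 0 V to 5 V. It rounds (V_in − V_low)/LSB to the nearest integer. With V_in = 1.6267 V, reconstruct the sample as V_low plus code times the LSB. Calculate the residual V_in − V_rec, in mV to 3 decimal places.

-0.497 mV

LSB = 5/2^12 = 1.221 mV.
Scaled input = 1332.5926 LSBs, so code = 1333.
Code 1333 maps back to 0 + 1333×0.0012207 V = 1.6271973 V.
Difference: -0.000497266 V → -0.497 mV.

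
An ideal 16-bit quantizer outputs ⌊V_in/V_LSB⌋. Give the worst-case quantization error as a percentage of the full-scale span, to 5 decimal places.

Truncating → worst-case error = 1 LSB = V_FS/2^16, so 100/65536 = 0.00152588 % of full scale.

0.00153 %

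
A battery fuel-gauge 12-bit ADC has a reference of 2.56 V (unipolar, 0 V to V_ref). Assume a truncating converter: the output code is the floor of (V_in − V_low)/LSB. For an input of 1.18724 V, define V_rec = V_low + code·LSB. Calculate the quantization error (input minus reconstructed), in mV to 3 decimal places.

0.365 mV

Step size: 2.56 V ÷ 2^12 = 0.625 mV.
Scaled input = 1899.5840 LSBs, so code = 1899.
V_rec = 0 + 1899·0.000625 = 1.186875 V.
Error = 1.18724 − 1.186875 = 0.000365 V = 0.365 mV.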